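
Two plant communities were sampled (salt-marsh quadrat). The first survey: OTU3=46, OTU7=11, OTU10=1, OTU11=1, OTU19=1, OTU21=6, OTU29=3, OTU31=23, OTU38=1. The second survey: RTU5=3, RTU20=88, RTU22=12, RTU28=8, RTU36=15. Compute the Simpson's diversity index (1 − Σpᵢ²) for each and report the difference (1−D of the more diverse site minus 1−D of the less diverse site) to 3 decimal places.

The first survey: N=93, proportions 0.49462, 0.11828, 0.01075, 0.01075, 0.01075, 0.06452, 0.03226, 0.24731, 0.01075, giving 1−D = 0.67453 (working shown to 5 dp, full precision carried).
The second survey: N=126, proportions 0.02381, 0.69841, 0.09524, 0.06349, 0.11905, giving 1−D = 0.48438.
Difference = |0.67453 − 0.48438| = 0.19015, i.e. 0.190 to 3 decimal places.

0.190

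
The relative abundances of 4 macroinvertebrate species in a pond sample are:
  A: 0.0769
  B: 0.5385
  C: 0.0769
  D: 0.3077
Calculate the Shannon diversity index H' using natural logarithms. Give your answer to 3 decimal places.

1.091

Each pᵢ ln pᵢ term (working shown to 5 dp, full precision carried): 0.0769×(-2.56525)=-0.19727, 0.5385×(-0.61897)=-0.33331, 0.0769×(-2.56525)=-0.19727, 0.3077×(-1.17863)=-0.36266.
Sum = -1.09051, so H' = 1.091.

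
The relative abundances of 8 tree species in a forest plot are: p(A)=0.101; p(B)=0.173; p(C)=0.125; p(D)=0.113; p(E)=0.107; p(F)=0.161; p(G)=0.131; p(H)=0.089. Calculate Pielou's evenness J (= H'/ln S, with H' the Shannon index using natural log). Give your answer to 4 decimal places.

H' = −Σ pᵢ ln pᵢ = −((-0.231556) + (-0.303522) + (-0.259930) + (-0.246382) + (-0.239137) + (-0.294042) + (-0.266265) + (-0.215302)) = 2.056136 (working shown to 6 dp, full precision carried).
With S = 8 species, ln S = 2.079442, so J = 2.056136/2.079442 = 0.988793, i.e. 0.9888 to 4 decimal places.

0.9888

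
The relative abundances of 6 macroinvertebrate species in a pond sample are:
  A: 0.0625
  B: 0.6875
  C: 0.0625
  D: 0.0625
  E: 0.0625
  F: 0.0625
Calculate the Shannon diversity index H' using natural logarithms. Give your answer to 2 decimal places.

Each pᵢ ln pᵢ term (working shown to 4 dp, full precision carried): 0.0625×(-2.7726)=-0.1733, 0.6875×(-0.3747)=-0.2576, 0.0625×(-2.7726)=-0.1733, 0.0625×(-2.7726)=-0.1733, 0.0625×(-2.7726)=-0.1733, 0.0625×(-2.7726)=-0.1733.
Sum = -1.1240, so H' = 1.12.

1.12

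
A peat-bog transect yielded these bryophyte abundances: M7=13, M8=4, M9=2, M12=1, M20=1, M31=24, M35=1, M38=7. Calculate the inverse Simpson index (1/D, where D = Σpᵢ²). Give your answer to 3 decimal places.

3.438

Total N = 13+4+2+1+1+24+1+7 = 53, so the proportions are 0.245283, 0.0754717, 0.0377358, 0.0188679, 0.0188679, 0.4528302, 0.0188679, 0.1320755 (working shown to 7 dp, full precision carried).
D = 0.245283² + 0.0754717² + 0.0377358² + 0.0188679² + 0.0188679² + 0.4528302² + 0.0188679² + 0.1320755² = 0.0601638 + 0.0056960 + 0.0014240 + 0.0003560 + 0.0003560 + 0.2050552 + 0.0003560 + 0.0174439 = 0.2908508.
So 1/D = 3.43819, i.e. 3.438 to 3 decimal places.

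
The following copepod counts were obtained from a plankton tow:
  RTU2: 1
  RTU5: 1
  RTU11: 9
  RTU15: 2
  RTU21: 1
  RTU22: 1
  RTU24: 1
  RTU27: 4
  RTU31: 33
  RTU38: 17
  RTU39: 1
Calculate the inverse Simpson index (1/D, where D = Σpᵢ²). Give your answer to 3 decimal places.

3.395

Total N = 1+1+9+2+1+1+1+4+33+17+1 = 71, so the proportions are 0.0140845, 0.0140845, 0.1267606, 0.028169, 0.0140845, 0.0140845, 0.0140845, 0.056338, 0.4647887, 0.2394366, 0.0140845 (working shown to 7 dp, full precision carried).
D = 0.0140845² + 0.0140845² + 0.1267606² + 0.028169² + 0.0140845² + 0.0140845² + 0.0140845² + 0.056338² + 0.4647887² + 0.2394366² + 0.0140845² = 0.0001984 + 0.0001984 + 0.0160682 + 0.0007935 + 0.0001984 + 0.0001984 + 0.0001984 + 0.0031740 + 0.2160286 + 0.0573299 + 0.0001984 = 0.2945844.
So 1/D = 3.39461, i.e. 3.395 to 3 decimal places.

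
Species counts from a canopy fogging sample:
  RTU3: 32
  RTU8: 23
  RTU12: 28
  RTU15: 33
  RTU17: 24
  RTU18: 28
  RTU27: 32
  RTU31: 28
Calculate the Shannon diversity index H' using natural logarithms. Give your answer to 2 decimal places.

Total N = 32+23+28+33+24+28+32+28 = 228, so the proportions are 0.1404, 0.1009, 0.1228, 0.1447, 0.1053, 0.1228, 0.1404, 0.1228 (working shown to 4 dp, full precision carried).
Each pᵢ ln pᵢ term: 0.1404×(-1.9636)=-0.2756, 0.1009×(-2.2939)=-0.2314, 0.1228×(-2.0971)=-0.2575, 0.1447×(-1.9328)=-0.2798, 0.1053×(-2.2513)=-0.2370, 0.1228×(-2.0971)=-0.2575, 0.1404×(-1.9636)=-0.2756, 0.1228×(-2.0971)=-0.2575.
Sum = -2.0719, so H' = 2.07.

2.07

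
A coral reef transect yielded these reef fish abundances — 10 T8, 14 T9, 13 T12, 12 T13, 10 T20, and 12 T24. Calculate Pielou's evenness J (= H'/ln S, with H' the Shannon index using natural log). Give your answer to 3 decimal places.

Total N = 10+14+13+12+10+12 = 71, so the proportions are 0.14085, 0.19718, 0.1831, 0.16901, 0.14085, 0.16901 (working shown to 5 dp, full precision carried).
H' = −Σ pᵢ ln pᵢ = −((-0.27607) + (-0.32015) + (-0.31085) + (-0.30047) + (-0.27607) + (-0.30047)) = 1.78408.
With S = 6 species, ln S = 1.79176, so J = 1.78408/1.79176 = 0.99571, i.e. 0.996 to 3 decimal places.

0.996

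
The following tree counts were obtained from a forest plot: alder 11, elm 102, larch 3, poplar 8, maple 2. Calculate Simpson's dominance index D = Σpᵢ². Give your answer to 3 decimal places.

Total N = 11+102+3+8+2 = 126, so the proportions are 0.0873, 0.80952, 0.02381, 0.06349, 0.01587 (working shown to 5 dp, full precision carried).
D = 0.0873² + 0.80952² + 0.02381² + 0.06349² + 0.01587² = 0.00762 + 0.65533 + 0.00057 + 0.00403 + 0.00025 = 0.66780.
To 3 decimal places, D = 0.668.

0.668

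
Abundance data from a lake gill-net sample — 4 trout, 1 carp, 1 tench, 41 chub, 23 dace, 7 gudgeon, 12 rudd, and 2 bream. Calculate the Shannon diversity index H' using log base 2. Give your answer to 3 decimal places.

2.152

Total N = 4+1+1+41+23+7+12+2 = 91, so the proportions are 0.04396, 0.01099, 0.01099, 0.45055, 0.25275, 0.07692, 0.13187, 0.02198 (working shown to 5 dp, full precision carried).
Each pᵢ log₂ pᵢ term: 0.04396×(-4.50779)=-0.19814, 0.01099×(-6.50779)=-0.07151, 0.01099×(-6.50779)=-0.07151, 0.45055×(-1.15024)=-0.51824, 0.25275×(-1.98423)=-0.50151, 0.07692×(-3.70044)=-0.28465, 0.13187×(-2.92283)=-0.38543, 0.02198×(-5.50779)=-0.12105.
Sum = -2.15205, so H' = 2.152.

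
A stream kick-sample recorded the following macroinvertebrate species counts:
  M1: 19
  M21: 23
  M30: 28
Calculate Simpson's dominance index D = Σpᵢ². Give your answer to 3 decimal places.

Total N = 19+23+28 = 70, so the proportions are 0.27143, 0.32857, 0.4 (working shown to 5 dp, full precision carried).
D = 0.27143² + 0.32857² + 0.4² = 0.07367 + 0.10796 + 0.16000 = 0.34163.
To 3 decimal places, D = 0.342.

0.342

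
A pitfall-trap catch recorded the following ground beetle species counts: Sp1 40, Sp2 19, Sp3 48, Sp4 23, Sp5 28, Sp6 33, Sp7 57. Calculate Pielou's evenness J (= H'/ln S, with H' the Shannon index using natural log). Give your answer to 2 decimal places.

Total N = 40+19+48+23+28+33+57 = 248, so the proportions are 0.1613, 0.0766, 0.1935, 0.0927, 0.1129, 0.1331, 0.2298 (working shown to 4 dp, full precision carried).
H' = −Σ pᵢ ln pᵢ = −((-0.2943) + (-0.1968) + (-0.3179) + (-0.2205) + (-0.2463) + (-0.2684) + (-0.3379)) = 1.8821.
With S = 7 species, ln S = 1.9459, so J = 1.8821/1.9459 = 0.9672, i.e. 0.97 to 2 decimal places.

0.97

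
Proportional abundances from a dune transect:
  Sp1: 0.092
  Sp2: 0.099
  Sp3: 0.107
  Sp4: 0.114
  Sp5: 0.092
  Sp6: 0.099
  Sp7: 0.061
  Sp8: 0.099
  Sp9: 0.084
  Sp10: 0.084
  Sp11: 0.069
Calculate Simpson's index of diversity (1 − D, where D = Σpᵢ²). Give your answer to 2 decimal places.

D = 0.092² + 0.099² + 0.107² + 0.114² + 0.092² + 0.099² + 0.061² + 0.099² + 0.084² + 0.084² + 0.069² = 0.0085 + 0.0098 + 0.0114 + 0.0130 + 0.0085 + 0.0098 + 0.0037 + 0.0098 + 0.0071 + 0.0071 + 0.0048 = 0.0934 (working shown to 4 dp, full precision carried).
So 1 − D = 0.9066, i.e. 0.91 to 2 decimal places.

0.91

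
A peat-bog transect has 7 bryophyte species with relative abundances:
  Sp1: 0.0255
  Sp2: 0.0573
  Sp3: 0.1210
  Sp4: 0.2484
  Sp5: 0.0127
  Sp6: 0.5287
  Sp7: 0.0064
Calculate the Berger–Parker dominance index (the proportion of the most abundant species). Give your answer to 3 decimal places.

0.529

The largest proportion is 0.5287, i.e. d = 0.529 to 3 decimal places.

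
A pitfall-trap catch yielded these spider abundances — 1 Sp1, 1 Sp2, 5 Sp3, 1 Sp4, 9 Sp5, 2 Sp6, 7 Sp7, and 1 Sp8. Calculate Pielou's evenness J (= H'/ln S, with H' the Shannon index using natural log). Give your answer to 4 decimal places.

0.8221

Total N = 1+1+5+1+9+2+7+1 = 27, so the proportions are 0.037037, 0.037037, 0.185185, 0.037037, 0.333333, 0.074074, 0.259259, 0.037037 (working shown to 6 dp, full precision carried).
H' = −Σ pᵢ ln pᵢ = −((-0.122068) + (-0.122068) + (-0.312296) + (-0.122068) + (-0.366204) + (-0.192792) + (-0.349981) + (-0.122068)) = 1.709545.
With S = 8 species, ln S = 2.079442, so J = 1.709545/2.079442 = 0.822117, i.e. 0.8221 to 4 decimal places.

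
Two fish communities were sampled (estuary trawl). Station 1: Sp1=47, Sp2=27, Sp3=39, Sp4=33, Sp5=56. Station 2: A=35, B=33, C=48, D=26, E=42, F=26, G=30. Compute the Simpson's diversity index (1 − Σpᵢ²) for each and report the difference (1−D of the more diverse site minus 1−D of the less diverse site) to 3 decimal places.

0.063

Station 1: N=202, proportions 0.232673, 0.133663, 0.193069, 0.163366, 0.277228, giving 1−D = 0.787178 (working shown to 6 dp, full precision carried).
Station 2: N=240, proportions 0.145833, 0.1375, 0.2, 0.108333, 0.175, 0.108333, 0.125, giving 1−D = 0.850104.
Difference = |0.787178 − 0.850104| = 0.062926, i.e. 0.063 to 3 decimal places.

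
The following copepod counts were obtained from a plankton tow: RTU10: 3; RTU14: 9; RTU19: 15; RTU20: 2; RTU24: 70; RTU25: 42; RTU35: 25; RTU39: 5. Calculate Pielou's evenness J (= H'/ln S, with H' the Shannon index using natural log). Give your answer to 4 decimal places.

0.7628

Total N = 3+9+15+2+70+42+25+5 = 171, so the proportions are 0.017544, 0.052632, 0.087719, 0.011696, 0.409357, 0.245614, 0.146199, 0.02924 (working shown to 6 dp, full precision carried).
H' = −Σ pᵢ ln pᵢ = −((-0.070931) + (-0.154970) + (-0.213475) + (-0.052029) + (-0.365624) + (-0.344841) + (-0.281109) + (-0.103281)) = 1.586261.
With S = 8 species, ln S = 2.079442, so J = 1.586261/2.079442 = 0.762830, i.e. 0.7628 to 4 decimal places.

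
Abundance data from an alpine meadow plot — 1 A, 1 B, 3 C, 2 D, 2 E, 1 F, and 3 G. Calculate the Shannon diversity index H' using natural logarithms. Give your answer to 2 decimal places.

Total N = 1+1+3+2+2+1+3 = 13, so the proportions are 0.0769, 0.0769, 0.2308, 0.1538, 0.1538, 0.0769, 0.2308 (working shown to 4 dp, full precision carried).
Each pᵢ ln pᵢ term: 0.0769×(-2.5649)=-0.1973, 0.0769×(-2.5649)=-0.1973, 0.2308×(-1.4663)=-0.3384, 0.1538×(-1.8718)=-0.2880, 0.1538×(-1.8718)=-0.2880, 0.0769×(-2.5649)=-0.1973, 0.2308×(-1.4663)=-0.3384.
Sum = -1.8446, so H' = 1.84.

1.84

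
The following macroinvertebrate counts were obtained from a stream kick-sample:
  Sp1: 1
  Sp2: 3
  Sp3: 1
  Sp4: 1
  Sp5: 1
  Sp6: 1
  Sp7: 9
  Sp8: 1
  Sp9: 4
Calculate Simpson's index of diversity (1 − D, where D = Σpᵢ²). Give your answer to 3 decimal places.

Total N = 1+3+1+1+1+1+9+1+4 = 22, so the proportions are 0.04545, 0.13636, 0.04545, 0.04545, 0.04545, 0.04545, 0.40909, 0.04545, 0.18182 (working shown to 5 dp, full precision carried).
D = 0.04545² + 0.13636² + 0.04545² + 0.04545² + 0.04545² + 0.04545² + 0.40909² + 0.04545² + 0.18182² = 0.00207 + 0.01860 + 0.00207 + 0.00207 + 0.00207 + 0.00207 + 0.16736 + 0.00207 + 0.03306 = 0.23140.
So 1 − D = 0.76860, i.e. 0.769 to 3 decimal places.

0.769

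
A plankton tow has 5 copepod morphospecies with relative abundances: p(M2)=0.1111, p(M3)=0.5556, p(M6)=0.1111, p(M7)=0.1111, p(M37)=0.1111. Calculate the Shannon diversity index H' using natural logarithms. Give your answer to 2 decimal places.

Each pᵢ ln pᵢ term (working shown to 4 dp, full precision carried): 0.1111×(-2.1973)=-0.2441, 0.5556×(-0.5877)=-0.3265, 0.1111×(-2.1973)=-0.2441, 0.1111×(-2.1973)=-0.2441, 0.1111×(-2.1973)=-0.2441.
Sum = -1.3030, so H' = 1.30.

1.30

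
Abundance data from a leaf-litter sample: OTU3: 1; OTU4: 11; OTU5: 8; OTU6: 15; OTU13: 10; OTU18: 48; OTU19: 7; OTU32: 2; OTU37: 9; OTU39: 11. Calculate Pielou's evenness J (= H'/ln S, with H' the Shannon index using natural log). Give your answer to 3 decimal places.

0.827

Total N = 1+11+8+15+10+48+7+2+9+11 = 122, so the proportions are 0.0082, 0.09016, 0.06557, 0.12295, 0.08197, 0.39344, 0.05738, 0.01639, 0.07377, 0.09016 (working shown to 5 dp, full precision carried).
H' = −Σ pᵢ ln pᵢ = −((-0.03938) + (-0.21695) + (-0.17866) + (-0.25770) + (-0.20504) + (-0.36701) + (-0.16399) + (-0.06739) + (-0.19230) + (-0.21695)) = 1.90536.
With S = 10 species, ln S = 2.30259, so J = 1.90536/2.30259 = 0.82749, i.e. 0.827 to 3 decimal places.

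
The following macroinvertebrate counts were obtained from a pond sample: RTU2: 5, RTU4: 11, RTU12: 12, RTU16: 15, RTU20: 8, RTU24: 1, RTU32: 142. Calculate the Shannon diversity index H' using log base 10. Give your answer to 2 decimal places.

0.44

Total N = 5+11+12+15+8+1+142 = 194, so the proportions are 0.0258, 0.0567, 0.0619, 0.0773, 0.0412, 0.0052, 0.732 (working shown to 4 dp, full precision carried).
Each pᵢ log₁₀ pᵢ term: 0.0258×(-1.5888)=-0.0409, 0.0567×(-1.2464)=-0.0707, 0.0619×(-1.2086)=-0.0748, 0.0773×(-1.1117)=-0.0860, 0.0412×(-1.3847)=-0.0571, 0.0052×(-2.2878)=-0.0118, 0.732×(-0.1355)=-0.0992.
Sum = -0.4404, so H' = 0.44.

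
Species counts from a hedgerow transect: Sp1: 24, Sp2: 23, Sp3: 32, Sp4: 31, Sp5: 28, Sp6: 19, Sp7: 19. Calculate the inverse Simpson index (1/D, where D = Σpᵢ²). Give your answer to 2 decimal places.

Total N = 24+23+32+31+28+19+19 = 176, so the proportions are 0.136364, 0.130682, 0.181818, 0.176136, 0.159091, 0.107955, 0.107955 (working shown to 6 dp, full precision carried).
D = 0.136364² + 0.130682² + 0.181818² + 0.176136² + 0.159091² + 0.107955² + 0.107955² = 0.018595 + 0.017078 + 0.033058 + 0.031024 + 0.025310 + 0.011654 + 0.011654 = 0.148373.
So 1/D = 6.7398, i.e. 6.74 to 2 decimal places.

6.74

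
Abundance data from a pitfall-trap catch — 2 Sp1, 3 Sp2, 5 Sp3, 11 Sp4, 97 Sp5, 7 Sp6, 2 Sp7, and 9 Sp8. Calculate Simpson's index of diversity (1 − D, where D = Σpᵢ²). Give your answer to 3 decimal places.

0.475

Total N = 2+3+5+11+97+7+2+9 = 136, so the proportions are 0.01471, 0.02206, 0.03676, 0.08088, 0.71324, 0.05147, 0.01471, 0.06618 (working shown to 5 dp, full precision carried).
D = 0.01471² + 0.02206² + 0.03676² + 0.08088² + 0.71324² + 0.05147² + 0.01471² + 0.06618² = 0.00022 + 0.00049 + 0.00135 + 0.00654 + 0.50870 + 0.00265 + 0.00022 + 0.00438 = 0.52455.
So 1 − D = 0.47545, i.e. 0.475 to 3 decimal places.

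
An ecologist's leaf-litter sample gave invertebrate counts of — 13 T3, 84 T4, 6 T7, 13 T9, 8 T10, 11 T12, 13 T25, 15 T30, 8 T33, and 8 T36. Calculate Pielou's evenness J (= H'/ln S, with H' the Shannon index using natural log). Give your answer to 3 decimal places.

0.797

Total N = 13+84+6+13+8+11+13+15+8+8 = 179, so the proportions are 0.07263, 0.46927, 0.03352, 0.07263, 0.04469, 0.06145, 0.07263, 0.0838, 0.04469, 0.04469 (working shown to 5 dp, full precision carried).
H' = −Σ pᵢ ln pᵢ = −((-0.19046) + (-0.35504) + (-0.11382) + (-0.19046) + (-0.13890) + (-0.17142) + (-0.19046) + (-0.20777) + (-0.13890) + (-0.13890)) = 1.83612.
With S = 10 species, ln S = 2.30259, so J = 1.83612/2.30259 = 0.79742, i.e. 0.797 to 3 decimal places.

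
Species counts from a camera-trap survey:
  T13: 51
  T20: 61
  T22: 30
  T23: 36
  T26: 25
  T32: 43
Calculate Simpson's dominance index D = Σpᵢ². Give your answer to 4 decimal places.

Total N = 51+61+30+36+25+43 = 246, so the proportions are 0.207317, 0.247967, 0.121951, 0.146341, 0.101626, 0.174797 (working shown to 6 dp, full precision carried).
D = 0.207317² + 0.247967² + 0.121951² + 0.146341² + 0.101626² + 0.174797² = 0.042980 + 0.061488 + 0.014872 + 0.021416 + 0.010328 + 0.030554 = 0.181638.
To 4 decimal places, D = 0.1816.

0.1816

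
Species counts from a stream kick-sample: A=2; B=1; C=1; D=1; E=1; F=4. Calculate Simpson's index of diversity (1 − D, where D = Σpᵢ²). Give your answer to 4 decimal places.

0.7600

Total N = 2+1+1+1+1+4 = 10, so the proportions are 0.2, 0.1, 0.1, 0.1, 0.1, 0.4 (working shown to 6 dp, full precision carried).
D = 0.2² + 0.1² + 0.1² + 0.1² + 0.1² + 0.4² = 0.040000 + 0.010000 + 0.010000 + 0.010000 + 0.010000 + 0.160000 = 0.240000.
So 1 − D = 0.760000, i.e. 0.7600 to 4 decimal places.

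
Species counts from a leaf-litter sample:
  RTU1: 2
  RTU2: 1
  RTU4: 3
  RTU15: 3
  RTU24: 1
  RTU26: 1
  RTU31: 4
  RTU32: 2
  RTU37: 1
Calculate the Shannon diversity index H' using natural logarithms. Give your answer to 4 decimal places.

Total N = 2+1+3+3+1+1+4+2+1 = 18, so the proportions are 0.111111, 0.055556, 0.166667, 0.166667, 0.055556, 0.055556, 0.222222, 0.111111, 0.055556 (working shown to 6 dp, full precision carried).
Each pᵢ ln pᵢ term: 0.111111×(-2.197225)=-0.244136, 0.055556×(-2.890372)=-0.160576, 0.166667×(-1.791759)=-0.298627, 0.166667×(-1.791759)=-0.298627, 0.055556×(-2.890372)=-0.160576, 0.055556×(-2.890372)=-0.160576, 0.222222×(-1.504077)=-0.334239, 0.111111×(-2.197225)=-0.244136, 0.055556×(-2.890372)=-0.160576.
Sum = -2.062070, so H' = 2.0621.

2.0621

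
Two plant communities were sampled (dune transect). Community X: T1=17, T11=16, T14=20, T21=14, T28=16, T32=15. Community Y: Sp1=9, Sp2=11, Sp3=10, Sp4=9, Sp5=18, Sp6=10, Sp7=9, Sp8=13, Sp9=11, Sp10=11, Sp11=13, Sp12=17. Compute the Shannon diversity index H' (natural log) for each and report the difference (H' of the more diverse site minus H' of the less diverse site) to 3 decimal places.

Community X: N=98, proportions 0.17347, 0.16327, 0.20408, 0.14286, 0.16327, 0.15306, giving H' = 1.78528 (working shown to 5 dp, full precision carried).
Community Y: N=141, proportions 0.06383, 0.07801, 0.07092, 0.06383, 0.12766, 0.07092, 0.06383, 0.0922, 0.07801, 0.07801, 0.0922, 0.12057, giving H' = 2.45665.
Difference = |1.78528 − 2.45665| = 0.67137, i.e. 0.671 to 3 decimal places.

0.671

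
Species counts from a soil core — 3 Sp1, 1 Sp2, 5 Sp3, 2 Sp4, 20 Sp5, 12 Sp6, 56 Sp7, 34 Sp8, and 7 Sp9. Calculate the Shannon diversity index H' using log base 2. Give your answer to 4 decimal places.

2.3746

Total N = 3+1+5+2+20+12+56+34+7 = 140, so the proportions are 0.021429, 0.007143, 0.035714, 0.014286, 0.142857, 0.085714, 0.4, 0.242857, 0.05 (working shown to 6 dp, full precision carried).
Each pᵢ log₂ pᵢ term: 0.021429×(-5.544321)=-0.118807, 0.007143×(-7.129283)=-0.050923, 0.035714×(-4.807355)=-0.171691, 0.014286×(-6.129283)=-0.087561, 0.142857×(-2.807355)=-0.401051, 0.085714×(-3.544321)=-0.303799, 0.4×(-1.321928)=-0.528771, 0.242857×(-2.041820)=-0.495871, 0.05×(-4.321928)=-0.216096.
Sum = -2.374571, so H' = 2.3746.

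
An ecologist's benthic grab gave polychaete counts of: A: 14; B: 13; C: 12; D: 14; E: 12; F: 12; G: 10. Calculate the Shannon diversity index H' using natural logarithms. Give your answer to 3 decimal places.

1.940

Total N = 14+13+12+14+12+12+10 = 87, so the proportions are 0.16092, 0.14943, 0.13793, 0.16092, 0.13793, 0.13793, 0.11494 (working shown to 5 dp, full precision carried).
Each pᵢ ln pᵢ term: 0.16092×(-1.82685)=-0.29398, 0.14943×(-1.90096)=-0.28405, 0.13793×(-1.98100)=-0.27324, 0.16092×(-1.82685)=-0.29398, 0.13793×(-1.98100)=-0.27324, 0.13793×(-1.98100)=-0.27324, 0.11494×(-2.16332)=-0.24866.
Sum = -1.94039, so H' = 1.940.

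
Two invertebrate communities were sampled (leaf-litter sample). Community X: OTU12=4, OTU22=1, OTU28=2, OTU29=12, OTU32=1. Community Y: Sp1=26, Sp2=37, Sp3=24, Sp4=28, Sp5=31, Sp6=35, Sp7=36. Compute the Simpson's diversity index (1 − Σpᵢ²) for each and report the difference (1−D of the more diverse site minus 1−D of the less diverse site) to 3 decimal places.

Community X: N=20, proportions 0.2, 0.05, 0.1, 0.6, 0.05, giving 1−D = 0.58500 (working shown to 5 dp, full precision carried).
Community Y: N=217, proportions 0.11982, 0.17051, 0.1106, 0.12903, 0.14286, 0.16129, 0.1659, giving 1−D = 0.85375.
Difference = |0.58500 − 0.85375| = 0.26875, i.e. 0.269 to 3 decimal places.

0.269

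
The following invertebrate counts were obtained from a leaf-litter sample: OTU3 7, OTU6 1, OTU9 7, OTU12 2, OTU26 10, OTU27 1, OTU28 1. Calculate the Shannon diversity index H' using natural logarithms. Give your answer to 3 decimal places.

Total N = 7+1+7+2+10+1+1 = 29, so the proportions are 0.24138, 0.03448, 0.24138, 0.06897, 0.34483, 0.03448, 0.03448 (working shown to 5 dp, full precision carried).
Each pᵢ ln pᵢ term: 0.24138×(-1.42139)=-0.34309, 0.03448×(-3.36730)=-0.11611, 0.24138×(-1.42139)=-0.34309, 0.06897×(-2.67415)=-0.18442, 0.34483×(-1.06471)=-0.36714, 0.03448×(-3.36730)=-0.11611, 0.03448×(-3.36730)=-0.11611.
Sum = -1.58609, so H' = 1.586.

1.586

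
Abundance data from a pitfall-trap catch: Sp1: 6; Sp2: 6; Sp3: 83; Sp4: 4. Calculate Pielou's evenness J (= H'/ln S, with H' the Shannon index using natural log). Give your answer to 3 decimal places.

Total N = 6+6+83+4 = 99, so the proportions are 0.06061, 0.06061, 0.83838, 0.0404 (working shown to 5 dp, full precision carried).
H' = −Σ pᵢ ln pᵢ = −((-0.16990) + (-0.16990) + (-0.14779) + (-0.12965)) = 0.61724.
With S = 4 species, ln S = 1.38629, so J = 0.61724/1.38629 = 0.44524, i.e. 0.445 to 3 decimal places.

0.445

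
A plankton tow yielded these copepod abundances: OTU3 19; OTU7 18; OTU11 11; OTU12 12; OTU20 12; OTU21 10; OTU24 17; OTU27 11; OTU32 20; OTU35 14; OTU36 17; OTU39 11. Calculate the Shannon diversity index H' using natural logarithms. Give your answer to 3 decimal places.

Total N = 19+18+11+12+12+10+17+11+20+14+17+11 = 172, so the proportions are 0.11047, 0.10465, 0.06395, 0.06977, 0.06977, 0.05814, 0.09884, 0.06395, 0.11628, 0.0814, 0.09884, 0.06395 (working shown to 5 dp, full precision carried).
Each pᵢ ln pᵢ term: 0.11047×(-2.20306)=-0.24336, 0.10465×(-2.25712)=-0.23621, 0.06395×(-2.74960)=-0.17585, 0.06977×(-2.66259)=-0.18576, 0.06977×(-2.66259)=-0.18576, 0.05814×(-2.84491)=-0.16540, 0.09884×(-2.31428)=-0.22874, 0.06395×(-2.74960)=-0.17585, 0.11628×(-2.15176)=-0.25020, 0.0814×(-2.50844)=-0.20418, 0.09884×(-2.31428)=-0.22874, 0.06395×(-2.74960)=-0.17585.
Sum = -2.45589, so H' = 2.456.

2.456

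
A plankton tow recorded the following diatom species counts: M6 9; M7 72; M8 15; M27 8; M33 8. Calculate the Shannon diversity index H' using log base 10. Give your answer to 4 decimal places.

Total N = 9+72+15+8+8 = 112, so the proportions are 0.080357, 0.642857, 0.133929, 0.071429, 0.071429 (working shown to 6 dp, full precision carried).
Each pᵢ log₁₀ pᵢ term: 0.080357×(-1.094976)=-0.087989, 0.642857×(-0.191886)=-0.123355, 0.133929×(-0.873127)=-0.116937, 0.071429×(-1.146128)=-0.081866, 0.071429×(-1.146128)=-0.081866.
Sum = -0.492013, so H' = 0.4920.

0.4920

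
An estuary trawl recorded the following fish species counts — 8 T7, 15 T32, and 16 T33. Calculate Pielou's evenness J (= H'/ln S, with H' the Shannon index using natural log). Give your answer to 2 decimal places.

Total N = 8+15+16 = 39, so the proportions are 0.2051, 0.3846, 0.4103 (working shown to 4 dp, full precision carried).
H' = −Σ pᵢ ln pᵢ = −((-0.3249) + (-0.3675) + (-0.3655)) = 1.0580.
With S = 3 species, ln S = 1.0986, so J = 1.0580/1.0986 = 0.9630, i.e. 0.96 to 2 decimal places.

0.96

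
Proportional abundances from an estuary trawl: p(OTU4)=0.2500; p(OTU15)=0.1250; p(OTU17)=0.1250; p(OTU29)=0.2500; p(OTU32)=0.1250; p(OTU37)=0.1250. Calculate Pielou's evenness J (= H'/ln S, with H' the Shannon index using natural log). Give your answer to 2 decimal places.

H' = −Σ pᵢ ln pᵢ = −((-0.3466) + (-0.2599) + (-0.2599) + (-0.3466) + (-0.2599) + (-0.2599)) = 1.7329 (working shown to 4 dp, full precision carried).
With S = 6 species, ln S = 1.7918, so J = 1.7329/1.7918 = 0.9671, i.e. 0.97 to 2 decimal places.

0.97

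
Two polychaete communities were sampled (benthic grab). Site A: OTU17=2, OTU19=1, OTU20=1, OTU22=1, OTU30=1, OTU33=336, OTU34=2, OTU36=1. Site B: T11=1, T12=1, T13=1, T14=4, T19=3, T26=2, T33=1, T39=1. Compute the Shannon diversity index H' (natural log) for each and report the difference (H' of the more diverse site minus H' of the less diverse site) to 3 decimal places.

1.738

Site A: N=345, proportions 0.0058, 0.0029, 0.0029, 0.0029, 0.0029, 0.97391, 0.0058, 0.0029, giving H' = 0.17015 (working shown to 5 dp, full precision carried).
Site B: N=14, proportions 0.07143, 0.07143, 0.07143, 0.28571, 0.21429, 0.14286, 0.07143, 0.07143, giving H' = 1.90854.
Difference = |0.17015 − 1.90854| = 1.73839, i.e. 1.738 to 3 decimal places.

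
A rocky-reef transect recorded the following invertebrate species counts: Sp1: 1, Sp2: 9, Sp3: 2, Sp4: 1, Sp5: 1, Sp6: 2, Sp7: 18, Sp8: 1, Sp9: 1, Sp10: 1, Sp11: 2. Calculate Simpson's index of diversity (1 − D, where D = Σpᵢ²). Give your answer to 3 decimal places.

Total N = 1+9+2+1+1+2+18+1+1+1+2 = 39, so the proportions are 0.02564, 0.23077, 0.05128, 0.02564, 0.02564, 0.05128, 0.46154, 0.02564, 0.02564, 0.02564, 0.05128 (working shown to 5 dp, full precision carried).
D = 0.02564² + 0.23077² + 0.05128² + 0.02564² + 0.02564² + 0.05128² + 0.46154² + 0.02564² + 0.02564² + 0.02564² + 0.05128² = 0.00066 + 0.05325 + 0.00263 + 0.00066 + 0.00066 + 0.00263 + 0.21302 + 0.00066 + 0.00066 + 0.00066 + 0.00263 = 0.27811.
So 1 − D = 0.72189, i.e. 0.722 to 3 decimal places.

0.722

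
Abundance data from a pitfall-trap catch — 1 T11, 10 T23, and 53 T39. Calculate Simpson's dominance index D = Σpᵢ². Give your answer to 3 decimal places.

0.710

Total N = 1+10+53 = 64, so the proportions are 0.01562, 0.15625, 0.82812 (working shown to 5 dp, full precision carried).
D = 0.01562² + 0.15625² + 0.82812² = 0.00024 + 0.02441 + 0.68579 = 0.71045.
To 3 decimal places, D = 0.710.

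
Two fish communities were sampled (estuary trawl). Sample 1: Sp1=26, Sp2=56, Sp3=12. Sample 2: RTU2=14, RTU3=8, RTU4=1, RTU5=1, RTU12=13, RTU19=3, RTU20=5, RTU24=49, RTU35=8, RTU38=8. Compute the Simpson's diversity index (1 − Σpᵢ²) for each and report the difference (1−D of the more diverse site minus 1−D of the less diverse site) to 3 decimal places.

0.200

Sample 1: N=94, proportions 0.276596, 0.595745, 0.12766, giving 1−D = 0.552286 (working shown to 6 dp, full precision carried).
Sample 2: N=110, proportions 0.127273, 0.072727, 0.009091, 0.009091, 0.118182, 0.027273, 0.045455, 0.445455, 0.072727, 0.072727, giving 1−D = 0.752562.
Difference = |0.552286 − 0.752562| = 0.200276, i.e. 0.200 to 3 decimal places.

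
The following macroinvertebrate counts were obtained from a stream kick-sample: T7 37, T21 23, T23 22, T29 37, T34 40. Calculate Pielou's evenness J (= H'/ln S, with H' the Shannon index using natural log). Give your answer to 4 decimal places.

0.9811

Total N = 37+23+22+37+40 = 159, so the proportions are 0.232704, 0.144654, 0.138365, 0.232704, 0.251572 (working shown to 6 dp, full precision carried).
H' = −Σ pᵢ ln pᵢ = −((-0.339280) + (-0.279676) + (-0.273666) + (-0.339280) + (-0.347176)) = 1.579078.
With S = 5 species, ln S = 1.609438, so J = 1.579078/1.609438 = 0.981136, i.e. 0.9811 to 4 decimal places.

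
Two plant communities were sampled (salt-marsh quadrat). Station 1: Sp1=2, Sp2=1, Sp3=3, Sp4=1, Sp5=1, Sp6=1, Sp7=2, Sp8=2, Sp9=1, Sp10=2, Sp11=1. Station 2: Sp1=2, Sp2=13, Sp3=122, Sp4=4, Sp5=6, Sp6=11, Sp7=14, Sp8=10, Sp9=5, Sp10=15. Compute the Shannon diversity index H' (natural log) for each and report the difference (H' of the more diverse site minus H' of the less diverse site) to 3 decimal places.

0.827

Station 1: N=17, proportions 0.11765, 0.05882, 0.17647, 0.05882, 0.05882, 0.05882, 0.11765, 0.11765, 0.05882, 0.11765, 0.05882, giving H' = 2.31315 (working shown to 5 dp, full precision carried).
Station 2: N=202, proportions 0.0099, 0.06436, 0.60396, 0.0198, 0.0297, 0.05446, 0.06931, 0.0495, 0.02475, 0.07426, giving H' = 1.48582.
Difference = |2.31315 − 1.48582| = 0.82733, i.e. 0.827 to 3 decimal places.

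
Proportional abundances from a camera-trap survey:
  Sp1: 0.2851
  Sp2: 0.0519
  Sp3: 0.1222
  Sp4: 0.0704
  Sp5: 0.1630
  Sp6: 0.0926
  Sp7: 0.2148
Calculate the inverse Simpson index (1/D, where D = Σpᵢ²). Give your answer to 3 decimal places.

D = 0.2851² + 0.0519² + 0.1222² + 0.0704² + 0.163² + 0.0926² + 0.2148² = 0.0812820 + 0.0026936 + 0.0149328 + 0.0049562 + 0.0265690 + 0.0085748 + 0.0461390 = 0.1851474 (working shown to 7 dp, full precision carried).
So 1/D = 5.40110, i.e. 5.401 to 3 decimal places.

5.401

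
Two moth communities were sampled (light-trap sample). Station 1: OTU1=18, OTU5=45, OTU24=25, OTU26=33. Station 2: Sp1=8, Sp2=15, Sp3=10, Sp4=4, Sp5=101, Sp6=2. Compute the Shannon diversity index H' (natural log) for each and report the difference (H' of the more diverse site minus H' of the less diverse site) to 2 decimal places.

Station 1: N=121, proportions 0.1488, 0.3719, 0.2066, 0.2727, giving H' = 1.3315 (working shown to 4 dp, full precision carried).
Station 2: N=140, proportions 0.0571, 0.1071, 0.0714, 0.0286, 0.7214, 0.0143, giving H' = 0.9892.
Difference = |1.3315 − 0.9892| = 0.3423, i.e. 0.34 to 2 decimal places.

0.34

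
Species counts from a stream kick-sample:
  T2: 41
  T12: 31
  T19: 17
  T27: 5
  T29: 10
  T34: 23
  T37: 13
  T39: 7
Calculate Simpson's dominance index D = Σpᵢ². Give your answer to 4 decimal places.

Total N = 41+31+17+5+10+23+13+7 = 147, so the proportions are 0.278912, 0.210884, 0.115646, 0.034014, 0.068027, 0.156463, 0.088435, 0.047619 (working shown to 6 dp, full precision carried).
D = 0.278912² + 0.210884² + 0.115646² + 0.034014² + 0.068027² + 0.156463² + 0.088435² + 0.047619² = 0.077792 + 0.044472 + 0.013374 + 0.001157 + 0.004628 + 0.024481 + 0.007821 + 0.002268 = 0.175991.
To 4 decimal places, D = 0.1760.

0.1760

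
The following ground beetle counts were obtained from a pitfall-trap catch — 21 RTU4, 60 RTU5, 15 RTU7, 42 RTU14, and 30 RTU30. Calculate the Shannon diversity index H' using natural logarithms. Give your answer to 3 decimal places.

Total N = 21+60+15+42+30 = 168, so the proportions are 0.125, 0.35714, 0.08929, 0.25, 0.17857 (working shown to 5 dp, full precision carried).
Each pᵢ ln pᵢ term: 0.125×(-2.07944)=-0.25993, 0.35714×(-1.02962)=-0.36772, 0.08929×(-2.41591)=-0.21571, 0.25×(-1.38629)=-0.34657, 0.17857×(-1.72277)=-0.30764.
Sum = -1.49757, so H' = 1.498.

1.498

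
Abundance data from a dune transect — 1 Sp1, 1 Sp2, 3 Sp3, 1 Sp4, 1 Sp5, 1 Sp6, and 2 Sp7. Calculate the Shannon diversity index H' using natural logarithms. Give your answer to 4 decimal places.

Total N = 1+1+3+1+1+1+2 = 10, so the proportions are 0.1, 0.1, 0.3, 0.1, 0.1, 0.1, 0.2 (working shown to 6 dp, full precision carried).
Each pᵢ ln pᵢ term: 0.1×(-2.302585)=-0.230259, 0.1×(-2.302585)=-0.230259, 0.3×(-1.203973)=-0.361192, 0.1×(-2.302585)=-0.230259, 0.1×(-2.302585)=-0.230259, 0.1×(-2.302585)=-0.230259, 0.2×(-1.609438)=-0.321888.
Sum = -1.834372, so H' = 1.8344.

1.8344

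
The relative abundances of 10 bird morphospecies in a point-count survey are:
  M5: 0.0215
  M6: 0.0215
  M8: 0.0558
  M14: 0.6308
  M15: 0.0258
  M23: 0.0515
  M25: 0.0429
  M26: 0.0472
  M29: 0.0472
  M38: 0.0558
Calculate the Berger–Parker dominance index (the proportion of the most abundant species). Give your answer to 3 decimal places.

The largest proportion is 0.6308, i.e. d = 0.631 to 3 decimal places.

0.631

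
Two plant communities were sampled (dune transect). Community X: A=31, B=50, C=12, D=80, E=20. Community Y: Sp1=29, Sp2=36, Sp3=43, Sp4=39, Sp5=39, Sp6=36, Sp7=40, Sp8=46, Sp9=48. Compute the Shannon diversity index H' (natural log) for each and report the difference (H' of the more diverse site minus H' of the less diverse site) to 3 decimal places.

0.771

Community X: N=193, proportions 0.16062, 0.25907, 0.06218, 0.41451, 0.10363, giving H' = 1.41632 (working shown to 5 dp, full precision carried).
Community Y: N=356, proportions 0.08146, 0.10112, 0.12079, 0.10955, 0.10955, 0.10112, 0.11236, 0.12921, 0.13483, giving H' = 2.18773.
Difference = |1.41632 − 2.18773| = 0.77141, i.e. 0.771 to 3 decimal places.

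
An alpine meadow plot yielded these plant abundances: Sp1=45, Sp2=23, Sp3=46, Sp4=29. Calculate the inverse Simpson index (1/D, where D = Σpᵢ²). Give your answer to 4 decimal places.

Total N = 45+23+46+29 = 143, so the proportions are 0.31468531, 0.16083916, 0.32167832, 0.2027972 (working shown to 8 dp, full precision carried).
D = 0.31468531² + 0.16083916² + 0.32167832² + 0.2027972² = 0.09902685 + 0.02586924 + 0.10347694 + 0.04112671 = 0.26949973.
So 1/D = 3.710579, i.e. 3.7106 to 4 decimal places.

3.7106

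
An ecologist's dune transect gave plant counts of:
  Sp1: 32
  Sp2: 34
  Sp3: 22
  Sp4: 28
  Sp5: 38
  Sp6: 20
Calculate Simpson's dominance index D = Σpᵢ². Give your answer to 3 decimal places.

0.175

Total N = 32+34+22+28+38+20 = 174, so the proportions are 0.18391, 0.1954, 0.12644, 0.16092, 0.21839, 0.11494 (working shown to 5 dp, full precision carried).
D = 0.18391² + 0.1954² + 0.12644² + 0.16092² + 0.21839² + 0.11494² = 0.03382 + 0.03818 + 0.01599 + 0.02590 + 0.04769 + 0.01321 = 0.17479.
To 3 decimal places, D = 0.175.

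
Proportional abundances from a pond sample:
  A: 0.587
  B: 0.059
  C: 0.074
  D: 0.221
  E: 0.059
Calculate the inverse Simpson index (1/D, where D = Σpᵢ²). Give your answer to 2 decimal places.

D = 0.587² + 0.059² + 0.074² + 0.221² + 0.059² = 0.34457 + 0.00348 + 0.00548 + 0.04884 + 0.00348 = 0.40585 (working shown to 5 dp, full precision carried).
So 1/D = 2.4640, i.e. 2.46 to 2 decimal places.

2.46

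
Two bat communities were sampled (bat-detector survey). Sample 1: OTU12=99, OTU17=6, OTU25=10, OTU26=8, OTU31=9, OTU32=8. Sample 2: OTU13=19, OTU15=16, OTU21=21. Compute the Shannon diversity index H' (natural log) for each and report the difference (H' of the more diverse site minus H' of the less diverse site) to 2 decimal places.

0.02

Sample 1: N=140, proportions 0.7071, 0.0429, 0.0714, 0.0571, 0.0643, 0.0571, giving H' = 1.0721 (working shown to 4 dp, full precision carried).
Sample 2: N=56, proportions 0.3393, 0.2857, 0.375, giving H' = 1.0925.
Difference = |1.0721 − 1.0925| = 0.0204, i.e. 0.02 to 2 decimal places.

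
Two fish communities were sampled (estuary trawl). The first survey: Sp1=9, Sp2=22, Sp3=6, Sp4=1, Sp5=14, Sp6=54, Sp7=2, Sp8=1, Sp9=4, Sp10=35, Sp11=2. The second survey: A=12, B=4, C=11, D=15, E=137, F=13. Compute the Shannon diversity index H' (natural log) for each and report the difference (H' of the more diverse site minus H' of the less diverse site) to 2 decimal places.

The first survey: N=150, proportions 0.06, 0.1467, 0.04, 0.0067, 0.0933, 0.36, 0.0133, 0.0067, 0.0267, 0.2333, 0.0133, giving H' = 1.7864 (working shown to 4 dp, full precision carried).
The second survey: N=192, proportions 0.0625, 0.0208, 0.0573, 0.0781, 0.7135, 0.0677, giving H' = 1.0401.
Difference = |1.7864 − 1.0401| = 0.7463, i.e. 0.75 to 2 decimal places.

0.75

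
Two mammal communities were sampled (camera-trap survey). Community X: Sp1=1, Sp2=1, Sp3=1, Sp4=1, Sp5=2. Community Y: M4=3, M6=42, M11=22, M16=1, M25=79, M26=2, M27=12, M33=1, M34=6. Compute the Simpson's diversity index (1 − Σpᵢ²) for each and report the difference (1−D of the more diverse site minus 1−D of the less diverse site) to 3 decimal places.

Community X: N=6, proportions 0.16667, 0.16667, 0.16667, 0.16667, 0.33333, giving 1−D = 0.77778 (working shown to 5 dp, full precision carried).
Community Y: N=168, proportions 0.01786, 0.25, 0.13095, 0.00595, 0.47024, 0.0119, 0.07143, 0.00595, 0.03571, giving 1−D = 0.69232.
Difference = |0.77778 − 0.69232| = 0.08546, i.e. 0.085 to 3 decimal places.

0.085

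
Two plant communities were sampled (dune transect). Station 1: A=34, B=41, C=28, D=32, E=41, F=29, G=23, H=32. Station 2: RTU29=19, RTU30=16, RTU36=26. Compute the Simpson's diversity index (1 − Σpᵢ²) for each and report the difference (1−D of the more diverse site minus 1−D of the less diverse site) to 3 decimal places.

0.218

Station 1: N=260, proportions 0.130769, 0.157692, 0.107692, 0.123077, 0.157692, 0.111538, 0.088462, 0.123077, giving 1−D = 0.871006 (working shown to 6 dp, full precision carried).
Station 2: N=61, proportions 0.311475, 0.262295, 0.42623, giving 1−D = 0.652513.
Difference = |0.871006 − 0.652513| = 0.218493, i.e. 0.218 to 3 decimal places.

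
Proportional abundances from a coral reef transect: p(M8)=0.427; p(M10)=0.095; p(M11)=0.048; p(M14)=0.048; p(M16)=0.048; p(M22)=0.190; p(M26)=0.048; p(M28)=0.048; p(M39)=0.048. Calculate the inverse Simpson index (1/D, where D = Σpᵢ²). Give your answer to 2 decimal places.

D = 0.427² + 0.095² + 0.048² + 0.048² + 0.048² + 0.19² + 0.048² + 0.048² + 0.048² = 0.182329 + 0.009025 + 0.002304 + 0.002304 + 0.002304 + 0.036100 + 0.002304 + 0.002304 + 0.002304 = 0.241278 (working shown to 6 dp, full precision carried).
So 1/D = 4.1446, i.e. 4.14 to 2 decimal places.

4.14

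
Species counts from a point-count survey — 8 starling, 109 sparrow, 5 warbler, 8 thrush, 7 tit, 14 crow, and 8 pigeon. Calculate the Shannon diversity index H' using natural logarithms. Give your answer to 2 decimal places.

Total N = 8+109+5+8+7+14+8 = 159, so the proportions are 0.0503, 0.6855, 0.0314, 0.0503, 0.044, 0.0881, 0.0503 (working shown to 4 dp, full precision carried).
Each pᵢ ln pᵢ term: 0.0503×(-2.9895)=-0.1504, 0.6855×(-0.3776)=-0.2588, 0.0314×(-3.4595)=-0.1088, 0.0503×(-2.9895)=-0.1504, 0.044×(-3.1230)=-0.1375, 0.0881×(-2.4298)=-0.2139, 0.0503×(-2.9895)=-0.1504.
Sum = -1.1703, so H' = 1.17.

1.17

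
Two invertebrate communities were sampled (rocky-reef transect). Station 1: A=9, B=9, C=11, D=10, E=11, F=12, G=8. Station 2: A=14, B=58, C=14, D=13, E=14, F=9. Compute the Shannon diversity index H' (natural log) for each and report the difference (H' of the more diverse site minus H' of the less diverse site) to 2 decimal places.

0.41

Station 1: N=70, proportions 0.1286, 0.1286, 0.1571, 0.1429, 0.1571, 0.1714, 0.1143, giving H' = 1.9373 (working shown to 4 dp, full precision carried).
Station 2: N=122, proportions 0.1148, 0.4754, 0.1148, 0.1066, 0.1148, 0.0738, giving H' = 1.5297.
Difference = |1.9373 − 1.5297| = 0.4076, i.e. 0.41 to 2 decimal places.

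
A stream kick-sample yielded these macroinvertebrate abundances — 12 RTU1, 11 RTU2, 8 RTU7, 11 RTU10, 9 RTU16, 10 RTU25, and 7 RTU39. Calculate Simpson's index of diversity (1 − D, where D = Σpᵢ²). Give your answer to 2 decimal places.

0.85

Total N = 12+11+8+11+9+10+7 = 68, so the proportions are 0.1765, 0.1618, 0.1176, 0.1618, 0.1324, 0.1471, 0.1029 (working shown to 4 dp, full precision carried).
D = 0.1765² + 0.1618² + 0.1176² + 0.1618² + 0.1324² + 0.1471² + 0.1029² = 0.0311 + 0.0262 + 0.0138 + 0.0262 + 0.0175 + 0.0216 + 0.0106 = 0.1471.
So 1 − D = 0.8529, i.e. 0.85 to 2 decimal places.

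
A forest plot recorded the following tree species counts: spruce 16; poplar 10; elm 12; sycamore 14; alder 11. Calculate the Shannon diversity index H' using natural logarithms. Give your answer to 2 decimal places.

1.60

Total N = 16+10+12+14+11 = 63, so the proportions are 0.254, 0.1587, 0.1905, 0.2222, 0.1746 (working shown to 4 dp, full precision carried).
Each pᵢ ln pᵢ term: 0.254×(-1.3705)=-0.3481, 0.1587×(-1.8405)=-0.2922, 0.1905×(-1.6582)=-0.3159, 0.2222×(-1.5041)=-0.3342, 0.1746×(-1.7452)=-0.3047.
Sum = -1.5950, so H' = 1.60.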